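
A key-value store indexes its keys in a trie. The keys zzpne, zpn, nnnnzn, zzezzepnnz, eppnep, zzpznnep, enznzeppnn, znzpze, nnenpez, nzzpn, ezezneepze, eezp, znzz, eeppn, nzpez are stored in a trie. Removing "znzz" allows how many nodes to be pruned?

1

After clearing the end-marker at "znzz", prune upward until reaching a node still needed by another word.
The suffix "z" (1 node) is used only by "znzz"; the node for "znz" still has the child "p", so pruning stops there.
Nodes removed: 1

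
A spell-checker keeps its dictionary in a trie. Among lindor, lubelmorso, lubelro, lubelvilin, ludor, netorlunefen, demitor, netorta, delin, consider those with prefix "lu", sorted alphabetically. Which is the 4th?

Filter for "lu…" and sort: "lubelmorso", "lubelro", "lubelvilin", "ludor"
Position 4: ludor

ludor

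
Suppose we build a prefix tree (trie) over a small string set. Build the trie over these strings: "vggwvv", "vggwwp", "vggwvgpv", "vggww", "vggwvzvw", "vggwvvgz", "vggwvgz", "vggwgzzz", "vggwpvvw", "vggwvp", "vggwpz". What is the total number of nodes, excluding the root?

Count nodes per top-level branch (shared prefixes stored once):
  'v'-branch (vggwgzzz, vggwpvvw, vggwpz, vggwvgpv, vggwvgz, vggwvp, vggwvv, vggwvvgz, vggwvzvw, vggww, vggwwp): 27 nodes
Sum: 27

27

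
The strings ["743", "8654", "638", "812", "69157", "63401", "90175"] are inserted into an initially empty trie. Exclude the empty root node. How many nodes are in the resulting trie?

24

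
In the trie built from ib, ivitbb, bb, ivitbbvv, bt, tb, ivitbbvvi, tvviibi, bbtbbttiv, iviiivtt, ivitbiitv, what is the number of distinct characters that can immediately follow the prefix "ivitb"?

Follow the path "ivitb" to its node, then look at its outgoing edges.
Distinct next characters after "ivitb": b, i.
That node has 2 child edges.

2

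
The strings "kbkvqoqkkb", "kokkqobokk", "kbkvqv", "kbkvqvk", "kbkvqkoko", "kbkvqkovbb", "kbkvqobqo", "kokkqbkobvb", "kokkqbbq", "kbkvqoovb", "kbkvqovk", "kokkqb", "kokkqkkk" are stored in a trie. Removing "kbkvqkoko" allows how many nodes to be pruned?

Walk "kbkvqkoko" from the leaf back toward the root, removing each node that no remaining word uses.
The suffix "ko" (2 nodes) is used only by "kbkvqkoko"; the node for "kbkvqko" still has the child "v", so pruning stops there.
Nodes removed: 2

2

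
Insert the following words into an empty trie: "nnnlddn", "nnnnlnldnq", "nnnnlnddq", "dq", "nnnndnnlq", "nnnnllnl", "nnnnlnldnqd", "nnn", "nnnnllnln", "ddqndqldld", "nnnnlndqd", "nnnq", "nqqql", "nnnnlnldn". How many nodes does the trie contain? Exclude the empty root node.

45

Trace insertions, counting only characters that open a new branch:
  "nnnlddn" → 7 new (n, n, n, l, d, d, n)
  "nnnnlnldnq" → prefix "nnn" already present; 7 new (n, l, n, l, d, n, q)
  "nnnnlnddq" → prefix "nnnnln" already present; 3 new (d, d, q)
  "dq" → 2 new (d, q)
  "nnnndnnlq" → prefix "nnnn" already present; 5 new (d, n, n, l, q)
  "nnnnllnl" → prefix "nnnnl" already present; 3 new (l, n, l)
  "nnnnlnldnqd" → prefix "nnnnlnldnq" already present; 1 new (d)
  "nnn" → prefix "nnn" already present; 0 new (none)
  "nnnnllnln" → prefix "nnnnllnl" already present; 1 new (n)
  "ddqndqldld" → prefix "d" already present; 9 new (d, q, n, d, q, l, d, l, d)
  "nnnnlndqd" → prefix "nnnnlnd" already present; 2 new (q, d)
  "nnnq" → prefix "nnn" already present; 1 new (q)
  "nqqql" → prefix "n" already present; 4 new (q, q, q, l)
  "nnnnlnldn" → prefix "nnnnlnldn" already present; 0 new (none)
Total nodes = 7 + 7 + 3 + 2 + 5 + 3 + 1 + 0 + 1 + 9 + 2 + 1 + 4 + 0 = 45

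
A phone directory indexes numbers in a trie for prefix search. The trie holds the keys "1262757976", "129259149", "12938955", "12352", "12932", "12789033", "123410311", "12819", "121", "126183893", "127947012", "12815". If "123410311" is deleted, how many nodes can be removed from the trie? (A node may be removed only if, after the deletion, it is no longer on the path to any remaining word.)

Walk "123410311" from the leaf back toward the root, removing each node that no remaining word uses.
The suffix "410311" (6 nodes) is used only by "123410311"; the node for "123" still has the child "5", so pruning stops there.
Nodes removed: 6

6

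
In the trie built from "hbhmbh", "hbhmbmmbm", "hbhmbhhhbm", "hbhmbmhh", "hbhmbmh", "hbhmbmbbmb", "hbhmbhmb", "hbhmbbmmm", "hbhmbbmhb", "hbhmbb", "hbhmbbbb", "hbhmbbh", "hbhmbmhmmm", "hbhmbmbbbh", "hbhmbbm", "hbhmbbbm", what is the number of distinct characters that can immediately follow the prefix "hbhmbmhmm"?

1

Walk "hbhmbmhmm" from the root, arriving at one node.
Characters that immediately follow "hbhmbmhmm" among the stored strings: {m}.
That node has 1 child edge.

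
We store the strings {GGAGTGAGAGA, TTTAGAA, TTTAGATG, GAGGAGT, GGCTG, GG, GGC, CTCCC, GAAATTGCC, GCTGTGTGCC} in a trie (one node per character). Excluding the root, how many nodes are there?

Insert word by word; a character creates a node only if that edge doesn't already exist:
  "GGAGTGAGAGA" → 11 new (G, G, A, G, T, G, A, G, A, G, A)
  "TTTAGAA" → 7 new (T, T, T, A, G, A, A)
  "TTTAGATG" → prefix "TTTAGA" already present; 2 new (T, G)
  "GAGGAGT" → prefix "G" already present; 6 new (A, G, G, A, G, T)
  "GGCTG" → prefix "GG" already present; 3 new (C, T, G)
  "GG" → prefix "GG" already present; 0 new (none)
  "GGC" → prefix "GGC" already present; 0 new (none)
  "CTCCC" → 5 new (C, T, C, C, C)
  "GAAATTGCC" → prefix "GA" already present; 7 new (A, A, T, T, G, C, C)
  "GCTGTGTGCC" → prefix "G" already present; 9 new (C, T, G, T, G, T, G, C, C)
Total nodes = 11 + 7 + 2 + 6 + 3 + 0 + 0 + 5 + 7 + 9 = 50

50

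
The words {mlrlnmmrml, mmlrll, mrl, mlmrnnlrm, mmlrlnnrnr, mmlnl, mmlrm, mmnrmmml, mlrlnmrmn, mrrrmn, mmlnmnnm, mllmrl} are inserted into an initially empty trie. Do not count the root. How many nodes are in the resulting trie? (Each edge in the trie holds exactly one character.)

53

Insert word by word; a character creates a node only if that edge doesn't already exist:
  "mlrlnmmrml" → 10 new (m, l, r, l, n, m, m, r, m, l)
  "mmlrll" → prefix "m" already present; 5 new (m, l, r, l, l)
  "mrl" → prefix "m" already present; 2 new (r, l)
  "mlmrnnlrm" → prefix "ml" already present; 7 new (m, r, n, n, l, r, m)
  "mmlrlnnrnr" → prefix "mmlrl" already present; 5 new (n, n, r, n, r)
  "mmlnl" → prefix "mml" already present; 2 new (n, l)
  "mmlrm" → prefix "mmlr" already present; 1 new (m)
  "mmnrmmml" → prefix "mm" already present; 6 new (n, r, m, m, m, l)
  "mlrlnmrmn" → prefix "mlrlnm" already present; 3 new (r, m, n)
  "mrrrmn" → prefix "mr" already present; 4 new (r, r, m, n)
  "mmlnmnnm" → prefix "mmln" already present; 4 new (m, n, n, m)
  "mllmrl" → prefix "ml" already present; 4 new (l, m, r, l)
Total nodes = 10 + 5 + 2 + 7 + 5 + 2 + 1 + 6 + 3 + 4 + 4 + 4 = 53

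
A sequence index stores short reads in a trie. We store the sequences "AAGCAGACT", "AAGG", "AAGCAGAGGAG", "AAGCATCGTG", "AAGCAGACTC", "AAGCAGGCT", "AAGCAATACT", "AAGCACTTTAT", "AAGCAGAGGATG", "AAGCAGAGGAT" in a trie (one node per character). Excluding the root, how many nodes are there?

Count nodes per top-level branch (shared prefixes stored once):
  'A'-branch (AAGCAATACT, AAGCACTTTAT, AAGCAGACT, AAGCAGACTC, AAGCAGAGGAG, AAGCAGAGGAT, AAGCAGAGGATG, AAGCAGGCT, AAGCATCGTG, AAGG): 36 nodes
Sum: 36

36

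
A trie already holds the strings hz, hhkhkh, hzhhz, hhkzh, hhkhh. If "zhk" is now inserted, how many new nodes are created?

"zhk" shares no prefix with any stored word, so all 3 characters open new nodes.
3 − 0 = 3 new nodes.

3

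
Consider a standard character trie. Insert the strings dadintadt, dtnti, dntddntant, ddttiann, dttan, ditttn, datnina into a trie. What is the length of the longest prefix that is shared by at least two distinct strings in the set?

2

The deepest shared node is where two words last agree before diverging.
"dadintadt" and "datnina" agree on "da" (2 characters) before diverging; nothing deeper is shared.
Longest shared-prefix length: 2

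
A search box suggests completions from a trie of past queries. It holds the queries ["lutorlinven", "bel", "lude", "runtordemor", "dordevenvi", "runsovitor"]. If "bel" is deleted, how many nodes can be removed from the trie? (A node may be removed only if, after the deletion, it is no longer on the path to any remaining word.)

A node on "bel"'s path can go only if nothing else ends at it or branches off below it.
No other word shares any prefix with "bel", so all 3 of its nodes go.
Nodes removed: 3

3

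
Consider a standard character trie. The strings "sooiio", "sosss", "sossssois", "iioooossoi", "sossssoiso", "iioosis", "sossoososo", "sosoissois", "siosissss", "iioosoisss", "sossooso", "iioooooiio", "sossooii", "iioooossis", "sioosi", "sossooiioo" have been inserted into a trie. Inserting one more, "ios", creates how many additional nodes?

The longest prefix of "ios" already in the trie is "i" (length 1).
New nodes needed: |"ios"| − 1 = 3 − 1 = 2.

2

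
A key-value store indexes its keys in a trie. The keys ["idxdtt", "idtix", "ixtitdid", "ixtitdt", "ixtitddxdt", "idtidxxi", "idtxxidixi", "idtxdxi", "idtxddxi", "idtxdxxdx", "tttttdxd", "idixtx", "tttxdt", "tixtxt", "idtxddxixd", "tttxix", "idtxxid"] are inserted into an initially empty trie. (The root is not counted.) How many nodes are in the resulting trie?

Count nodes per top-level branch (shared prefixes stored once):
  'i'-branch (idixtx, idtidxxi, idtix, idtxddxi, idtxddxixd, idtxdxi, idtxdxxdx, idtxxid, idtxxidixi, idxdtt, ixtitddxdt, ixtitdid, ixtitdt): 47 nodes
  't'-branch (tixtxt, tttttdxd, tttxdt, tttxix): 18 nodes
Sum: 65

65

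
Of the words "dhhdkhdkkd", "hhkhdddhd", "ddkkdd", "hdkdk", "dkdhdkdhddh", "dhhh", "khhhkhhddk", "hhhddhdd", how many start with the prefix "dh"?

2

Walk to "dh"; the words in its subtree are exactly those with that prefix.
Words under "dh": dhhdkhdkkd, dhhh
Count: 2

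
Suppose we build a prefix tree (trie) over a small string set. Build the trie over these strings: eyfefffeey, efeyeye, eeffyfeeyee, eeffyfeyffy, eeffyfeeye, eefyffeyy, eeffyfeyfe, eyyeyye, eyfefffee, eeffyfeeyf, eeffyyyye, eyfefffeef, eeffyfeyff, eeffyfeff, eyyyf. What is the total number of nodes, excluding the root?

52

Count nodes per top-level branch (shared prefixes stored once):
  'e'-branch (eeffyfeeye, eeffyfeeyee, eeffyfeeyf, eeffyfeff, eeffyfeyfe, eeffyfeyff, eeffyfeyffy, eeffyyyye, eefyffeyy, efeyeye, eyfefffee, eyfefffeef, eyfefffeey, eyyeyye, eyyyf): 52 nodes
Sum: 52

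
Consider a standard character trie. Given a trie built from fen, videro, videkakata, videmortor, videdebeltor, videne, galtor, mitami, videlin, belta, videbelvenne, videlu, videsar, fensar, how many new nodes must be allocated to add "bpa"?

2

The longest prefix of "bpa" already in the trie is "b" (length 1).
Each of the 2 remaining characters creates one node.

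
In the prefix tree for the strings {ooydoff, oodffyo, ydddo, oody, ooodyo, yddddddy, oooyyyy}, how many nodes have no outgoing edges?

7

A leaf is a node with no children — equivalently, the end of a word that is not a proper prefix of any other stored word.
Those words: "oodffyo", "oody", "ooodyo", "oooyyyy", "ooydoff", "yddddddy", "ydddo"
Leaf count: 7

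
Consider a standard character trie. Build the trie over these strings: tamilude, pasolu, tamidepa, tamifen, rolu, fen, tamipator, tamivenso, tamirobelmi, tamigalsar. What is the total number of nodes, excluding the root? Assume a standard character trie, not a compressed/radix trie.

Insert word by word; a character creates a node only if that edge doesn't already exist:
  "tamilude" → 8 new (t, a, m, i, l, u, d, e)
  "pasolu" → 6 new (p, a, s, o, l, u)
  "tamidepa" → prefix "tami" already present; 4 new (d, e, p, a)
  "tamifen" → prefix "tami" already present; 3 new (f, e, n)
  "rolu" → 4 new (r, o, l, u)
  "fen" → 3 new (f, e, n)
  "tamipator" → prefix "tami" already present; 5 new (p, a, t, o, r)
  "tamivenso" → prefix "tami" already present; 5 new (v, e, n, s, o)
  "tamirobelmi" → prefix "tami" already present; 7 new (r, o, b, e, l, m, i)
  "tamigalsar" → prefix "tami" already present; 6 new (g, a, l, s, a, r)
Total nodes = 8 + 6 + 4 + 3 + 4 + 3 + 5 + 5 + 7 + 6 = 51

51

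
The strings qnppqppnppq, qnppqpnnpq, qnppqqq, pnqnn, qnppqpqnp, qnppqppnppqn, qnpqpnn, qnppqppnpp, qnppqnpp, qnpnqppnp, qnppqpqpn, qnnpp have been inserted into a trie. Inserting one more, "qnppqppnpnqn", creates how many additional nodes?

3

"qnppqppnp" is already a path in the trie; the remaining "nqn" must be added.
Each of the 3 remaining characters creates one node.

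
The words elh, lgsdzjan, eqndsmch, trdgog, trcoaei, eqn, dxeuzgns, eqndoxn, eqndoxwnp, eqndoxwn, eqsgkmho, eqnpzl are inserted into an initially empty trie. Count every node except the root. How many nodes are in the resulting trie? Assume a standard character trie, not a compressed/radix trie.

52

Trace insertions, counting only characters that open a new branch:
  "elh" → 3 new (e, l, h)
  "lgsdzjan" → 8 new (l, g, s, d, z, j, a, n)
  "eqndsmch" → prefix "e" already present; 7 new (q, n, d, s, m, c, h)
  "trdgog" → 6 new (t, r, d, g, o, g)
  "trcoaei" → prefix "tr" already present; 5 new (c, o, a, e, i)
  "eqn" → prefix "eqn" already present; 0 new (none)
  "dxeuzgns" → 8 new (d, x, e, u, z, g, n, s)
  "eqndoxn" → prefix "eqnd" already present; 3 new (o, x, n)
  "eqndoxwnp" → prefix "eqndox" already present; 3 new (w, n, p)
  "eqndoxwn" → prefix "eqndoxwn" already present; 0 new (none)
  "eqsgkmho" → prefix "eq" already present; 6 new (s, g, k, m, h, o)
  "eqnpzl" → prefix "eqn" already present; 3 new (p, z, l)
Total nodes = 3 + 8 + 7 + 6 + 5 + 0 + 8 + 3 + 3 + 0 + 6 + 3 = 52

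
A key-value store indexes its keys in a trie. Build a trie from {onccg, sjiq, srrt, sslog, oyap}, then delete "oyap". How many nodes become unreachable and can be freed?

3

A node on "oyap"'s path can go only if nothing else ends at it or branches off below it.
The suffix "yap" (3 nodes) is used only by "oyap"; the node for "o" still has the child "n", so pruning stops there.
Nodes removed: 3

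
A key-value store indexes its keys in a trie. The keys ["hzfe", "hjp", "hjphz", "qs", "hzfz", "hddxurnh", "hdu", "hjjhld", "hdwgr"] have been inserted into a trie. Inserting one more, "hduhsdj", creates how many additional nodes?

4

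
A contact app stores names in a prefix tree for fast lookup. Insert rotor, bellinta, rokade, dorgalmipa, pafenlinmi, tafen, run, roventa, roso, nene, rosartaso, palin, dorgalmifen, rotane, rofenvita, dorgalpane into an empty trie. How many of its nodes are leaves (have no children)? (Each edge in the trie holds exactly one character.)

16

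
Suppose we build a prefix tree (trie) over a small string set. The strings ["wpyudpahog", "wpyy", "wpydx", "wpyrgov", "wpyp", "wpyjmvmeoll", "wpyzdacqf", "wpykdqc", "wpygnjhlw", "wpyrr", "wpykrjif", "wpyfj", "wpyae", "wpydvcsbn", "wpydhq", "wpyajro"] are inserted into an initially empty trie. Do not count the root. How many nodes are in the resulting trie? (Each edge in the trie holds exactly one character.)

For each word, the new-node count is its length minus the longest prefix already in the trie:
  "wpyudpahog" → 10 new (w, p, y, u, d, p, a, h, o, g)
  "wpyy" → prefix "wpy" already present; 1 new (y)
  "wpydx" → prefix "wpy" already present; 2 new (d, x)
  "wpyrgov" → prefix "wpy" already present; 4 new (r, g, o, v)
  "wpyp" → prefix "wpy" already present; 1 new (p)
  "wpyjmvmeoll" → prefix "wpy" already present; 8 new (j, m, v, m, e, o, l, l)
  "wpyzdacqf" → prefix "wpy" already present; 6 new (z, d, a, c, q, f)
  "wpykdqc" → prefix "wpy" already present; 4 new (k, d, q, c)
  "wpygnjhlw" → prefix "wpy" already present; 6 new (g, n, j, h, l, w)
  "wpyrr" → prefix "wpyr" already present; 1 new (r)
  "wpykrjif" → prefix "wpyk" already present; 4 new (r, j, i, f)
  "wpyfj" → prefix "wpy" already present; 2 new (f, j)
  "wpyae" → prefix "wpy" already present; 2 new (a, e)
  "wpydvcsbn" → prefix "wpyd" already present; 5 new (v, c, s, b, n)
  "wpydhq" → prefix "wpyd" already present; 2 new (h, q)
  "wpyajro" → prefix "wpya" already present; 3 new (j, r, o)
Total nodes = 10 + 1 + 2 + 4 + 1 + 8 + 6 + 4 + 6 + 1 + 4 + 2 + 2 + 5 + 2 + 3 = 61

61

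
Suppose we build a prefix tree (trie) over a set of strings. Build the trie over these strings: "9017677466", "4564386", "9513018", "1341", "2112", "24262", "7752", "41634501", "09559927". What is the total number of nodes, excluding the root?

For each word, the new-node count is its length minus the longest prefix already in the trie:
  "9017677466" → 10 new (9, 0, 1, 7, 6, 7, 7, 4, 6, 6)
  "4564386" → 7 new (4, 5, 6, 4, 3, 8, 6)
  "9513018" → prefix "9" already present; 6 new (5, 1, 3, 0, 1, 8)
  "1341" → 4 new (1, 3, 4, 1)
  "2112" → 4 new (2, 1, 1, 2)
  "24262" → prefix "2" already present; 4 new (4, 2, 6, 2)
  "7752" → 4 new (7, 7, 5, 2)
  "41634501" → prefix "4" already present; 7 new (1, 6, 3, 4, 5, 0, 1)
  "09559927" → 8 new (0, 9, 5, 5, 9, 9, 2, 7)
Total nodes = 10 + 7 + 6 + 4 + 4 + 4 + 4 + 7 + 8 = 54

54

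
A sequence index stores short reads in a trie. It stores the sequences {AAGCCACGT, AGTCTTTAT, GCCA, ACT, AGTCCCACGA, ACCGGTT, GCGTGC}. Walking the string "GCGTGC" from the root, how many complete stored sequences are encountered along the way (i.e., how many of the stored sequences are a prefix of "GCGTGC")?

1

Traverse "GCGTGC" character by character; count nodes along the way that are marked as word ends.
Prefixes of the query that are stored words: "GCGTGC"
Count: 1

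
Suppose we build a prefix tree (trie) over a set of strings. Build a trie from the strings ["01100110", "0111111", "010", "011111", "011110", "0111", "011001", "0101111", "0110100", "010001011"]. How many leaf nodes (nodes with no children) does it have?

6

Leaves are exactly the stored words that no other stored word extends.
Those words: "010001011", "0101111", "01100110", "0110100", "011110", "0111111"
Leaf count: 6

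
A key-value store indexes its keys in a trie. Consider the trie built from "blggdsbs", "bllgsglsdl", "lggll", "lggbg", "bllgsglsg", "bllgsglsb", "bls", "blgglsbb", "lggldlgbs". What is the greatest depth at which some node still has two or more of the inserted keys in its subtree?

The deepest shared node is where two words last agree before diverging.
e.g. "bllgsglsb" and "bllgsglsdl" share the prefix "bllgsgls" of length 8; no pair shares a longer one.
Longest shared-prefix length: 8

8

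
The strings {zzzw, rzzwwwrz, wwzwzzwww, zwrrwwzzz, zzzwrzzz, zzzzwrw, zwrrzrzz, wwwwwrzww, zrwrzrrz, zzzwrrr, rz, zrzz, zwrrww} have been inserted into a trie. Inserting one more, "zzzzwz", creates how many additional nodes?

"zzzzw" is already a path in the trie; the remaining "z" must be added.
So 6 − 5 = 1 new nodes.

1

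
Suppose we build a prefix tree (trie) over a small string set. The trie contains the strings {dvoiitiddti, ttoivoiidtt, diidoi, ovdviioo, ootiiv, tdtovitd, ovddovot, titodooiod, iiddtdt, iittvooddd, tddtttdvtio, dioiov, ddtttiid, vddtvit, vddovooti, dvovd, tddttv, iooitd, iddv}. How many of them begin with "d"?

Filter for entries beginning with "d":
Words under "d": ddtttiid, diidoi, dioiov, dvoiitiddti, dvovd
Count: 5

5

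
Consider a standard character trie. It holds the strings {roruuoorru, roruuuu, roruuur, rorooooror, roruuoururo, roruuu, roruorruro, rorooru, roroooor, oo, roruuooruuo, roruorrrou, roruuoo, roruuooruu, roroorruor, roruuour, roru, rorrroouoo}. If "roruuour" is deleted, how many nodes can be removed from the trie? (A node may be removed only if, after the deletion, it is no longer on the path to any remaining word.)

A node on "roruuour"'s path can go only if nothing else ends at it or branches off below it.
Every node on "roruuour" is still needed (e.g. by "roruuoururo"), so nothing is freed.
Nodes removed: 0

0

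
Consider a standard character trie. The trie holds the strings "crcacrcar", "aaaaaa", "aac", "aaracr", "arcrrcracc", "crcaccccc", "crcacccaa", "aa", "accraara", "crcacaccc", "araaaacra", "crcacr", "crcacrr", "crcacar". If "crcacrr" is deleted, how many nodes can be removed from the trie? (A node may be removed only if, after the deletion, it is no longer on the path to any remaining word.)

Walk "crcacrr" from the leaf back toward the root, removing each node that no remaining word uses.
The suffix "r" (1 node) is used only by "crcacrr"; the node for "crcacr" still has the child "c", so pruning stops there.
Nodes removed: 1

1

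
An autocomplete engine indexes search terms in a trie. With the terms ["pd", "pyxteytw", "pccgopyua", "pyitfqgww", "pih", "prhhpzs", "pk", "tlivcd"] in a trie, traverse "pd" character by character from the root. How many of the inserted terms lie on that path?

Check each prefix of "pd" against the stored set — each match is an end-marker on the path.
Prefixes of the query that are stored words: "pd"
Count: 1

1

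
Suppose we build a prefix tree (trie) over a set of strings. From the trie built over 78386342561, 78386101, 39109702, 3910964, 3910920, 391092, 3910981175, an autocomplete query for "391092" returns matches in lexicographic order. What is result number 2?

3910920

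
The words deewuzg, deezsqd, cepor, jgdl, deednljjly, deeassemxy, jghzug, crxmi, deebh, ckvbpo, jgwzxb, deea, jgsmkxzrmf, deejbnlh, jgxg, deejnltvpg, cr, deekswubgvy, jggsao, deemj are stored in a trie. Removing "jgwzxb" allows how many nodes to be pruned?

4

Walk "jgwzxb" from the leaf back toward the root, removing each node that no remaining word uses.
The suffix "wzxb" (4 nodes) is used only by "jgwzxb"; the node for "jg" still has the child "d", so pruning stops there.
Nodes removed: 4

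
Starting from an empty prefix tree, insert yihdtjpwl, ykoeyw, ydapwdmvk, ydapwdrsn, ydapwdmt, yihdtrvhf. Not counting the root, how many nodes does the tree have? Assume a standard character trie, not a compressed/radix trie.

Trace insertions, counting only characters that open a new branch:
  "yihdtjpwl" → 9 new (y, i, h, d, t, j, p, w, l)
  "ykoeyw" → prefix "y" already present; 5 new (k, o, e, y, w)
  "ydapwdmvk" → prefix "y" already present; 8 new (d, a, p, w, d, m, v, k)
  "ydapwdrsn" → prefix "ydapwd" already present; 3 new (r, s, n)
  "ydapwdmt" → prefix "ydapwdm" already present; 1 new (t)
  "yihdtrvhf" → prefix "yihdt" already present; 4 new (r, v, h, f)
Total nodes = 9 + 5 + 8 + 3 + 1 + 4 = 30

30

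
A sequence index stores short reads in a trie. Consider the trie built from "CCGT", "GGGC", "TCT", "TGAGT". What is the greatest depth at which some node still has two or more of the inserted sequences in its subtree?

1

Equivalently: take the maximum, over all pairs, of their longest common prefix length.
"TCT" and "TGAGT" agree on "T" (1 characters) before diverging; nothing deeper is shared.
Longest shared-prefix length: 1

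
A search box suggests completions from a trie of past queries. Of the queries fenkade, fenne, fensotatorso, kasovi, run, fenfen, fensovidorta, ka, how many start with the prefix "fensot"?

Traverse to the node for "fensot", then collect every word in that subtree.
Matches: "fensotatorso"
Count: 1

1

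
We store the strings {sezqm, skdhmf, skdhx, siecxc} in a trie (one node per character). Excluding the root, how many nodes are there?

16

Insert word by word; a character creates a node only if that edge doesn't already exist:
  "sezqm" → 5 new (s, e, z, q, m)
  "skdhmf" → prefix "s" already present; 5 new (k, d, h, m, f)
  "skdhx" → prefix "skdh" already present; 1 new (x)
  "siecxc" → prefix "s" already present; 5 new (i, e, c, x, c)
Total nodes = 5 + 5 + 1 + 5 = 16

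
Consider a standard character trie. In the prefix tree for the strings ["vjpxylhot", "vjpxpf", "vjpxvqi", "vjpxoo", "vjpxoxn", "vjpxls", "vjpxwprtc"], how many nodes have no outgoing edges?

A leaf is a node with no children — equivalently, the end of a word that is not a proper prefix of any other stored word.
Those words: "vjpxls", "vjpxoo", "vjpxoxn", "vjpxpf", "vjpxvqi", "vjpxwprtc", "vjpxylhot"
Leaf count: 7

7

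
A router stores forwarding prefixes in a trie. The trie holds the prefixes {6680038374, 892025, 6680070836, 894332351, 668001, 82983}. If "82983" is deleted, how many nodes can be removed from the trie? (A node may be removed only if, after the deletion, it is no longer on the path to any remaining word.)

4

Walk "82983" from the leaf back toward the root, removing each node that no remaining word uses.
The suffix "2983" (4 nodes) is used only by "82983"; the node for "8" still has the child "9", so pruning stops there.
Nodes removed: 4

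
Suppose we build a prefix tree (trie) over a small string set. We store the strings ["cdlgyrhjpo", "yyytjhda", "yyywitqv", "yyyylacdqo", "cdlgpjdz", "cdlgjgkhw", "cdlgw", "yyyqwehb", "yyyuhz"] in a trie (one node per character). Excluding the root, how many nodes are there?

48

Insert word by word; a character creates a node only if that edge doesn't already exist:
  "cdlgyrhjpo" → 10 new (c, d, l, g, y, r, h, j, p, o)
  "yyytjhda" → 8 new (y, y, y, t, j, h, d, a)
  "yyywitqv" → prefix "yyy" already present; 5 new (w, i, t, q, v)
  "yyyylacdqo" → prefix "yyy" already present; 7 new (y, l, a, c, d, q, o)
  "cdlgpjdz" → prefix "cdlg" already present; 4 new (p, j, d, z)
  "cdlgjgkhw" → prefix "cdlg" already present; 5 new (j, g, k, h, w)
  "cdlgw" → prefix "cdlg" already present; 1 new (w)
  "yyyqwehb" → prefix "yyy" already present; 5 new (q, w, e, h, b)
  "yyyuhz" → prefix "yyy" already present; 3 new (u, h, z)
Total nodes = 10 + 8 + 5 + 7 + 4 + 5 + 1 + 5 + 3 = 48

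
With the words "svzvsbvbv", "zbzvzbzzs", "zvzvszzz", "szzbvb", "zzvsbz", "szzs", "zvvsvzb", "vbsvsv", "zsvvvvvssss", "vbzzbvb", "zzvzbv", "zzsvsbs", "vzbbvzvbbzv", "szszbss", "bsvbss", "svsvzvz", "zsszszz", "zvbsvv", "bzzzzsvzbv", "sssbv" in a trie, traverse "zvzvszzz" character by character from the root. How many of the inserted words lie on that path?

1

Traverse "zvzvszzz" character by character; count nodes along the way that are marked as word ends.
Prefixes of the query that are stored words: "zvzvszzz"
Count: 1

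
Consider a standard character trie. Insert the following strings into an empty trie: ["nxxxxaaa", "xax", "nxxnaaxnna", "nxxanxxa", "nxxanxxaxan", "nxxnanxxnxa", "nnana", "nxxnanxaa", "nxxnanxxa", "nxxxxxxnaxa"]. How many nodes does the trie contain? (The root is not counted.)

Count nodes per top-level branch (shared prefixes stored once):
  'n'-branch (nnana, nxxanxxa, nxxanxxaxan, nxxnaaxnna, nxxnanxaa, nxxnanxxa, nxxnanxxnxa, nxxxxaaa, nxxxxxxnaxa): 42 nodes
  'x'-branch (xax): 3 nodes
Sum: 45

45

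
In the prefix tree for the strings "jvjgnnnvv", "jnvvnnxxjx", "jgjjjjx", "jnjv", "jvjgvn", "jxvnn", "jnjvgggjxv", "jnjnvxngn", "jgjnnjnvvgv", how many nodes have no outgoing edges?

Leaves are exactly the stored words that no other stored word extends.
Those words: "jgjjjjx", "jgjnnjnvvgv", "jnjnvxngn", "jnjvgggjxv", "jnvvnnxxjx", "jvjgnnnvv", "jvjgvn", "jxvnn"
Leaf count: 8

8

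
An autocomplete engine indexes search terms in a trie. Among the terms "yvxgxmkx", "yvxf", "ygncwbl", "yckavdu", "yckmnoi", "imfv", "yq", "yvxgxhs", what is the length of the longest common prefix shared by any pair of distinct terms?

5

Look for the deepest trie node that still has at least two words in its subtree.
e.g. "yvxgxhs" and "yvxgxmkx" share the prefix "yvxgx" of length 5; no pair shares a longer one.
Longest shared-prefix length: 5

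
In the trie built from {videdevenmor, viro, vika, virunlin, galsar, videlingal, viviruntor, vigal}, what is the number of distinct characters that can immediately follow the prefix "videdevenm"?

1

Walk "videdevenm" from the root, arriving at one node.
Characters that immediately follow "videdevenm" among the stored strings: {o}.
That node has 1 child edge.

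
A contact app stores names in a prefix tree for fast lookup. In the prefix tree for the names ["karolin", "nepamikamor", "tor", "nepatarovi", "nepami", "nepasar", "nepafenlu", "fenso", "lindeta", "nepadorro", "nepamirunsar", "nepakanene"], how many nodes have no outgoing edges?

11

Leaves are exactly the stored words that no other stored word extends.
Those words: "fenso", "karolin", "lindeta", "nepadorro", "nepafenlu", "nepakanene", "nepamikamor", "nepamirunsar", "nepasar", "nepatarovi", "tor"
Leaf count: 11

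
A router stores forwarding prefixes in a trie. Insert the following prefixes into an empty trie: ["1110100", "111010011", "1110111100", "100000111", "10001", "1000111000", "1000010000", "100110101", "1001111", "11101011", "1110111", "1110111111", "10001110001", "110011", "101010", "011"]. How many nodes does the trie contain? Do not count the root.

For each word, the new-node count is its length minus the longest prefix already in the trie:
  "1110100" → 7 new (1, 1, 1, 0, 1, 0, 0)
  "111010011" → prefix "1110100" already present; 2 new (1, 1)
  "1110111100" → prefix "11101" already present; 5 new (1, 1, 1, 0, 0)
  "100000111" → prefix "1" already present; 8 new (0, 0, 0, 0, 0, 1, 1, 1)
  "10001" → prefix "1000" already present; 1 new (1)
  "1000111000" → prefix "10001" already present; 5 new (1, 1, 0, 0, 0)
  "1000010000" → prefix "10000" already present; 5 new (1, 0, 0, 0, 0)
  "100110101" → prefix "100" already present; 6 new (1, 1, 0, 1, 0, 1)
  "1001111" → prefix "10011" already present; 2 new (1, 1)
  "11101011" → prefix "111010" already present; 2 new (1, 1)
  "1110111" → prefix "1110111" already present; 0 new (none)
  "1110111111" → prefix "11101111" already present; 2 new (1, 1)
  "10001110001" → prefix "1000111000" already present; 1 new (1)
  "110011" → prefix "11" already present; 4 new (0, 0, 1, 1)
  "101010" → prefix "10" already present; 4 new (1, 0, 1, 0)
  "011" → 3 new (0, 1, 1)
Total nodes = 7 + 2 + 5 + 8 + 1 + 5 + 5 + 6 + 2 + 2 + 0 + 2 + 1 + 4 + 4 + 3 = 57

57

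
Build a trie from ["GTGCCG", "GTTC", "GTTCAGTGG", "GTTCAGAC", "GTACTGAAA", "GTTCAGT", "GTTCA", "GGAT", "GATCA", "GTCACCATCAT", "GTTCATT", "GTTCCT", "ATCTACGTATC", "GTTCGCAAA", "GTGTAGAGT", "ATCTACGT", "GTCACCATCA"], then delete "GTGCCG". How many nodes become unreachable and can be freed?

After clearing the end-marker at "GTGCCG", prune upward until reaching a node still needed by another word.
The suffix "CCG" (3 nodes) is used only by "GTGCCG"; the node for "GTG" still has the child "T", so pruning stops there.
Nodes removed: 3

3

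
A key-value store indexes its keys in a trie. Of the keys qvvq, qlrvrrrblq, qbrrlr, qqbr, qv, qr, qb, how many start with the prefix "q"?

7

Traverse to the node for "q", then collect every word in that subtree.
Words under "q": qb, qbrrlr, qlrvrrrblq, qqbr, qr, qv, qvvq
Count: 7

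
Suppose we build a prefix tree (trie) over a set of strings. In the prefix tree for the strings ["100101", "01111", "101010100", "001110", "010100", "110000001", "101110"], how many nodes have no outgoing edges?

Leaves are exactly the stored words that no other stored word extends.
Those words: "001110", "010100", "01111", "100101", "101010100", "101110", "110000001"
Leaf count: 7

7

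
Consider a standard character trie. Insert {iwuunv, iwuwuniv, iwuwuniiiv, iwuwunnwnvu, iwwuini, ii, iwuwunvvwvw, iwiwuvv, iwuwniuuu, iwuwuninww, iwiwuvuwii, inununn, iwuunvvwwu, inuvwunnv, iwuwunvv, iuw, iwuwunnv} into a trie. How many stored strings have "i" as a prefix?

17

Traverse to the node for "i", then collect every word in that subtree.
Matches: "ii", "inununn", "inuvwunnv", "iuw", "iwiwuvuwii", "iwiwuvv", "iwuunv", "iwuunvvwwu", "iwuwniuuu", "iwuwuniiiv", "iwuwuninww", "iwuwuniv", "iwuwunnv", "iwuwunnwnvu", "iwuwunvv", "iwuwunvvwvw", "iwwuini"
Count: 17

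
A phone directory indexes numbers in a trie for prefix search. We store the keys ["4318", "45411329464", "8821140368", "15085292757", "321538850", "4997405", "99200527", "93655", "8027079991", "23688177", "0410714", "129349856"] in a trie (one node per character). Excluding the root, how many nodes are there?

Trace insertions, counting only characters that open a new branch:
  "4318" → 4 new (4, 3, 1, 8)
  "45411329464" → prefix "4" already present; 10 new (5, 4, 1, 1, 3, 2, 9, 4, 6, 4)
  "8821140368" → 10 new (8, 8, 2, 1, 1, 4, 0, 3, 6, 8)
  "15085292757" → 11 new (1, 5, 0, 8, 5, 2, 9, 2, 7, 5, 7)
  "321538850" → 9 new (3, 2, 1, 5, 3, 8, 8, 5, 0)
  "4997405" → prefix "4" already present; 6 new (9, 9, 7, 4, 0, 5)
  "99200527" → 8 new (9, 9, 2, 0, 0, 5, 2, 7)
  "93655" → prefix "9" already present; 4 new (3, 6, 5, 5)
  "8027079991" → prefix "8" already present; 9 new (0, 2, 7, 0, 7, 9, 9, 9, 1)
  "23688177" → 8 new (2, 3, 6, 8, 8, 1, 7, 7)
  "0410714" → 7 new (0, 4, 1, 0, 7, 1, 4)
  "129349856" → prefix "1" already present; 8 new (2, 9, 3, 4, 9, 8, 5, 6)
Total nodes = 4 + 10 + 10 + 11 + 9 + 6 + 8 + 4 + 9 + 8 + 7 + 8 = 94

94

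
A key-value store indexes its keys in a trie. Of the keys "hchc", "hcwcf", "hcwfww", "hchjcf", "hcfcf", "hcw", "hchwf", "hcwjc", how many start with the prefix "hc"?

8

Traverse to the node for "hc", then collect every word in that subtree.
Words under "hc": hcfcf, hchc, hchjcf, hchwf, hcw, hcwcf, hcwfww, hcwjc
Count: 8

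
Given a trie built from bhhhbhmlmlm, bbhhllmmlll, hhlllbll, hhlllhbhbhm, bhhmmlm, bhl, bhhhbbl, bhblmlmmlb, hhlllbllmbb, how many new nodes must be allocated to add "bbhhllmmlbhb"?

The longest prefix of "bbhhllmmlbhb" already in the trie is "bbhhllmml" (length 9).
So 12 − 9 = 3 new nodes.

3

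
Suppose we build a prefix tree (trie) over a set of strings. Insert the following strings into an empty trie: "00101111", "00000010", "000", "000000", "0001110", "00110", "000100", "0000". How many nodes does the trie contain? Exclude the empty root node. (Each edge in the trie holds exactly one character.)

Trace insertions, counting only characters that open a new branch:
  "00101111" → 8 new (0, 0, 1, 0, 1, 1, 1, 1)
  "00000010" → prefix "00" already present; 6 new (0, 0, 0, 0, 1, 0)
  "000" → prefix "000" already present; 0 new (none)
  "000000" → prefix "000000" already present; 0 new (none)
  "0001110" → prefix "000" already present; 4 new (1, 1, 1, 0)
  "00110" → prefix "001" already present; 2 new (1, 0)
  "000100" → prefix "0001" already present; 2 new (0, 0)
  "0000" → prefix "0000" already present; 0 new (none)
Total nodes = 8 + 6 + 0 + 0 + 4 + 2 + 2 + 0 = 22

22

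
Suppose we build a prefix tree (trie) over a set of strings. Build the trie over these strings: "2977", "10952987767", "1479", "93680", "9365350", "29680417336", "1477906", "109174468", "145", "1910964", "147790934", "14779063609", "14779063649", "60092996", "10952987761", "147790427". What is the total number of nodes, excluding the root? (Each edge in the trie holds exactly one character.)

74

Insert word by word; a character creates a node only if that edge doesn't already exist:
  "2977" → 4 new (2, 9, 7, 7)
  "10952987767" → 11 new (1, 0, 9, 5, 2, 9, 8, 7, 7, 6, 7)
  "1479" → prefix "1" already present; 3 new (4, 7, 9)
  "93680" → 5 new (9, 3, 6, 8, 0)
  "9365350" → prefix "936" already present; 4 new (5, 3, 5, 0)
  "29680417336" → prefix "29" already present; 9 new (6, 8, 0, 4, 1, 7, 3, 3, 6)
  "1477906" → prefix "147" already present; 4 new (7, 9, 0, 6)
  "109174468" → prefix "109" already present; 6 new (1, 7, 4, 4, 6, 8)
  "145" → prefix "14" already present; 1 new (5)
  "1910964" → prefix "1" already present; 6 new (9, 1, 0, 9, 6, 4)
  "147790934" → prefix "147790" already present; 3 new (9, 3, 4)
  "14779063609" → prefix "1477906" already present; 4 new (3, 6, 0, 9)
  "14779063649" → prefix "147790636" already present; 2 new (4, 9)
  "60092996" → 8 new (6, 0, 0, 9, 2, 9, 9, 6)
  "10952987761" → prefix "1095298776" already present; 1 new (1)
  "147790427" → prefix "147790" already present; 3 new (4, 2, 7)
Total nodes = 4 + 11 + 3 + 5 + 4 + 9 + 4 + 6 + 1 + 6 + 3 + 4 + 2 + 8 + 1 + 3 = 74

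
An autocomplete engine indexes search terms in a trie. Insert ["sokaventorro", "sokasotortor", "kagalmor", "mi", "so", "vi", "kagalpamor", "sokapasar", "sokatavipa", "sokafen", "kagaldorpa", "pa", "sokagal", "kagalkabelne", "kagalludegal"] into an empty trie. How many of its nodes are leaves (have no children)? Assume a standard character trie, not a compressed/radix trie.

14

Leaves are exactly the stored words that no other stored word extends.
Those words: "kagaldorpa", "kagalkabelne", "kagalludegal", "kagalmor", "kagalpamor", "mi", "pa", "sokafen", "sokagal", "sokapasar", "sokasotortor", "sokatavipa", "sokaventorro", "vi"
Leaf count: 14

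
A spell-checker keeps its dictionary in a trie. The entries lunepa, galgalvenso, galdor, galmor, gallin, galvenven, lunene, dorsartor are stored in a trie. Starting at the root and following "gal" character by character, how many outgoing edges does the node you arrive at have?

5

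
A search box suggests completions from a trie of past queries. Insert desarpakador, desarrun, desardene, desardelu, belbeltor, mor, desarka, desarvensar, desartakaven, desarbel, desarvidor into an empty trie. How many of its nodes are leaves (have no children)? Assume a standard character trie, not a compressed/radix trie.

A leaf is a node with no children — equivalently, the end of a word that is not a proper prefix of any other stored word.
Those words: "belbeltor", "desarbel", "desardelu", "desardene", "desarka", "desarpakador", "desarrun", "desartakaven", "desarvensar", "desarvidor", "mor"
Leaf count: 11

11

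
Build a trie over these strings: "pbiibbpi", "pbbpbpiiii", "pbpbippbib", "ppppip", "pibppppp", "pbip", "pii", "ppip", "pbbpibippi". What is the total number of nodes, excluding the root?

For each word, the new-node count is its length minus the longest prefix already in the trie:
  "pbiibbpi" → 8 new (p, b, i, i, b, b, p, i)
  "pbbpbpiiii" → prefix "pb" already present; 8 new (b, p, b, p, i, i, i, i)
  "pbpbippbib" → prefix "pb" already present; 8 new (p, b, i, p, p, b, i, b)
  "ppppip" → prefix "p" already present; 5 new (p, p, p, i, p)
  "pibppppp" → prefix "p" already present; 7 new (i, b, p, p, p, p, p)
  "pbip" → prefix "pbi" already present; 1 new (p)
  "pii" → prefix "pi" already present; 1 new (i)
  "ppip" → prefix "pp" already present; 2 new (i, p)
  "pbbpibippi" → prefix "pbbp" already present; 6 new (i, b, i, p, p, i)
Total nodes = 8 + 8 + 8 + 5 + 7 + 1 + 1 + 2 + 6 = 46

46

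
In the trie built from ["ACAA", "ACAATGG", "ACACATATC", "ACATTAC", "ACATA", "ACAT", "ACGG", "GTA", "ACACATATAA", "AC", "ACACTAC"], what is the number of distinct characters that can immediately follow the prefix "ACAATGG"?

0

The children of the "ACAATGG" node are the distinct next characters among strings starting with "ACAATGG".
No stored string extends past "ACAATGG".
That node has 0 child edges.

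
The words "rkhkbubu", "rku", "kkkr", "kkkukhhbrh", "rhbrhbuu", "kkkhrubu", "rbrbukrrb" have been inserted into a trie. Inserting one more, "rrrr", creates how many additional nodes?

Walking "rrrr" from the root, the first 1 characters ("r") follow existing edges; "r" is the first miss.
So 4 − 1 = 3 new nodes.

3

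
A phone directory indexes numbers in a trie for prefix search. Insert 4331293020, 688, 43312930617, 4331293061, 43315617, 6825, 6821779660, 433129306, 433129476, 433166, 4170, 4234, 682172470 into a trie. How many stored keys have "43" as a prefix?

Walk to "43"; the words in its subtree are exactly those with that prefix.
Matches: "4331293020", "433129306", "4331293061", "43312930617", "433129476", "43315617", "433166"
Count: 7

7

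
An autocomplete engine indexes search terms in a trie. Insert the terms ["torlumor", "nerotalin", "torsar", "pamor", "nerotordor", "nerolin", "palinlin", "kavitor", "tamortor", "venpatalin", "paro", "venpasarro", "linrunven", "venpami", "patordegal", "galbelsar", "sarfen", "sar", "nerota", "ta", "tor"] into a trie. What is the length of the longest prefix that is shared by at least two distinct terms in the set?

6

Equivalently: take the maximum, over all pairs, of their longest common prefix length.
"nerota" and "nerotalin" agree on "nerota" (6 characters) before diverging; nothing deeper is shared.
Longest shared-prefix length: 6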